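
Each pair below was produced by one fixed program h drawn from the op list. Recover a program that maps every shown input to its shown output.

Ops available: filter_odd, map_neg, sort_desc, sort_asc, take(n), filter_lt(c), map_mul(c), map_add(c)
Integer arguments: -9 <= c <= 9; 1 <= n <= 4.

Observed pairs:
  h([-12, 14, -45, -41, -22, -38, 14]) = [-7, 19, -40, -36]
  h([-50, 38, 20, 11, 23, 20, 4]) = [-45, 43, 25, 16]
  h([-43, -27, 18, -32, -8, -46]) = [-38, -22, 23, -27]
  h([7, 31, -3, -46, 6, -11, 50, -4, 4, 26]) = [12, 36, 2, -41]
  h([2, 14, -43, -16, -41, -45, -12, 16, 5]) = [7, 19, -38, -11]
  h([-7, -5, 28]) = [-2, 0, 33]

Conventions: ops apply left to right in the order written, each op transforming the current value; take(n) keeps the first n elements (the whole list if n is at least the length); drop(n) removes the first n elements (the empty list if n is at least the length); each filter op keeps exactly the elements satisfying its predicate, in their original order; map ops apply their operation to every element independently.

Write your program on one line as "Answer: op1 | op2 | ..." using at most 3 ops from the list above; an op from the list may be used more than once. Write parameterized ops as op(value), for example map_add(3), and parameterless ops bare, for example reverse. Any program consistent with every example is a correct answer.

map_add(5) | take(4)

Check, running the answer program on each example:
  [-12, 14, -45, -41, -22, -38, 14] -> [-7, 19, -40, -36, -17, -33, 19] -> [-7, 19, -40, -36]
  [-50, 38, 20, 11, 23, 20, 4] -> [-45, 43, 25, 16, 28, 25, 9] -> [-45, 43, 25, 16]
  [-43, -27, 18, -32, -8, -46] -> [-38, -22, 23, -27, -3, -41] -> [-38, -22, 23, -27]
  [7, 31, -3, -46, 6, -11, 50, -4, 4, 26] -> [12, 36, 2, -41, 11, -6, 55, 1, 9, 31] -> [12, 36, 2, -41]
  [2, 14, -43, -16, -41, -45, -12, 16, 5] -> [7, 19, -38, -11, -36, -40, -7, 21, 10] -> [7, 19, -38, -11]
  [-7, -5, 28] -> [-2, 0, 33] -> [-2, 0, 33]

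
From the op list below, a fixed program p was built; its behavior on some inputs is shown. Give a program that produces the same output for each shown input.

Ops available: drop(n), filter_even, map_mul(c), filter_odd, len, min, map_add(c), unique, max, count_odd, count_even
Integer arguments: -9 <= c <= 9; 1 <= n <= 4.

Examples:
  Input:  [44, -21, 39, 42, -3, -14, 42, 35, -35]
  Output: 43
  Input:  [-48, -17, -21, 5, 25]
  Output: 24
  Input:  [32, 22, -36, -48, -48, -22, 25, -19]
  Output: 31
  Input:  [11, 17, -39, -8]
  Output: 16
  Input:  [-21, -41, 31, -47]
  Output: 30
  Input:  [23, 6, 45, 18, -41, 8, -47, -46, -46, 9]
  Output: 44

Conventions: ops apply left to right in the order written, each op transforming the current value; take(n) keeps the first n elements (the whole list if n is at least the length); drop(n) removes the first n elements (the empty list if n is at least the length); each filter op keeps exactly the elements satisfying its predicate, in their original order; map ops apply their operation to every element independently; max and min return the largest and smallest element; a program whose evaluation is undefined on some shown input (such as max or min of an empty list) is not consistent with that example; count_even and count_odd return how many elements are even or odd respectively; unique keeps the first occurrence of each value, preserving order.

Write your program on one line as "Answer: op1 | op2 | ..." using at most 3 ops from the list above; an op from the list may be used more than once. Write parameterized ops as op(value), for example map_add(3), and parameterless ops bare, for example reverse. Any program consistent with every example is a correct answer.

map_add(-1) | unique | max

Check, running the answer program on each example:
  [44, -21, 39, 42, -3, -14, 42, 35, -35] -> [43, -22, 38, 41, -4, -15, 41, 34, -36] -> [43, -22, 38, 41, -4, -15, 34, -36] -> 43
  [-48, -17, -21, 5, 25] -> [-49, -18, -22, 4, 24] -> [-49, -18, -22, 4, 24] -> 24
  [32, 22, -36, -48, -48, -22, 25, -19] -> [31, 21, -37, -49, -49, -23, 24, -20] -> [31, 21, -37, -49, -23, 24, -20] -> 31
  [11, 17, -39, -8] -> [10, 16, -40, -9] -> [10, 16, -40, -9] -> 16
  [-21, -41, 31, -47] -> [-22, -42, 30, -48] -> [-22, -42, 30, -48] -> 30
  [23, 6, 45, 18, -41, 8, -47, -46, -46, 9] -> [22, 5, 44, 17, -42, 7, -48, -47, -47, 8] -> [22, 5, 44, 17, -42, 7, -48, -47, 8] -> 44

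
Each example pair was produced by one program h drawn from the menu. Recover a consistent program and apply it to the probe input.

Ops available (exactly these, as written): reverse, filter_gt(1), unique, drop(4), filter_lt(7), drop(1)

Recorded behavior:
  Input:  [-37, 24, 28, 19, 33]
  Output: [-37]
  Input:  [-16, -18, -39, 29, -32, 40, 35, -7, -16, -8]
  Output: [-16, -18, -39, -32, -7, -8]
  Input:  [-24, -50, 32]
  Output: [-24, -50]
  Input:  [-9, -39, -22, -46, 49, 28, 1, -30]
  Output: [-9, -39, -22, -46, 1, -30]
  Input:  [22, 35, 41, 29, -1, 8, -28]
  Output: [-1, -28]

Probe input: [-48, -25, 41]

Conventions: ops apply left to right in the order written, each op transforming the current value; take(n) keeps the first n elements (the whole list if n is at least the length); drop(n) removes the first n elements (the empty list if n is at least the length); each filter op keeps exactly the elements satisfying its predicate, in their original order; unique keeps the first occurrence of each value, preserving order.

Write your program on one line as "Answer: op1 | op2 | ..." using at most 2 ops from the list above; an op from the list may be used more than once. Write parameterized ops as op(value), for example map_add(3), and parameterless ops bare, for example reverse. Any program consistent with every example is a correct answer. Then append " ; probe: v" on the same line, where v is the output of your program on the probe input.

filter_lt(7) | unique ; probe: [-48, -25]

Check, running the answer program on each example:
  [-37, 24, 28, 19, 33] -> [-37] -> [-37]
  [-16, -18, -39, 29, -32, 40, 35, -7, -16, -8] -> [-16, -18, -39, -32, -7, -16, -8] -> [-16, -18, -39, -32, -7, -8]
  [-24, -50, 32] -> [-24, -50] -> [-24, -50]
  [-9, -39, -22, -46, 49, 28, 1, -30] -> [-9, -39, -22, -46, 1, -30] -> [-9, -39, -22, -46, 1, -30]
  [22, 35, 41, 29, -1, 8, -28] -> [-1, -28] -> [-1, -28]
  probe: [-48, -25, 41] -> [-48, -25] -> [-48, -25]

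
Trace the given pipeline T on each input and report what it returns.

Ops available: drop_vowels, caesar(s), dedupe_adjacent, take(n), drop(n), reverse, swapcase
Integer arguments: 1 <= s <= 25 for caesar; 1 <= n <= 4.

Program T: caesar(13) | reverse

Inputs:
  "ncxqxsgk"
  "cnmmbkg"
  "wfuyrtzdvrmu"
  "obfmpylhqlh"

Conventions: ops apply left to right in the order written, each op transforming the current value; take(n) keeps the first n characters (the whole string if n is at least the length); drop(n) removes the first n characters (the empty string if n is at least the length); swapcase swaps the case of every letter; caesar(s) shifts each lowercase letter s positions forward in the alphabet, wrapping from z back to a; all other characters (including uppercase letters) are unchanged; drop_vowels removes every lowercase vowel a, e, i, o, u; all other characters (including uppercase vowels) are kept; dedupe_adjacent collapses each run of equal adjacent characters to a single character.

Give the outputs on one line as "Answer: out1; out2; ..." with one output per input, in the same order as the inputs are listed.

Execution, op by op:
  "ncxqxsgk" -> "apkdkftx" -> "xtfkdkpa"
  "cnmmbkg" -> "pazzoxt" -> "txozzap"
  "wfuyrtzdvrmu" -> "jshlegmqiezh" -> "hzeiqmgelhsj"
  "obfmpylhqlh" -> "boszclyudyu" -> "uyduylczsob"

"xtfkdkpa"; "txozzap"; "hzeiqmgelhsj"; "uyduylczsob"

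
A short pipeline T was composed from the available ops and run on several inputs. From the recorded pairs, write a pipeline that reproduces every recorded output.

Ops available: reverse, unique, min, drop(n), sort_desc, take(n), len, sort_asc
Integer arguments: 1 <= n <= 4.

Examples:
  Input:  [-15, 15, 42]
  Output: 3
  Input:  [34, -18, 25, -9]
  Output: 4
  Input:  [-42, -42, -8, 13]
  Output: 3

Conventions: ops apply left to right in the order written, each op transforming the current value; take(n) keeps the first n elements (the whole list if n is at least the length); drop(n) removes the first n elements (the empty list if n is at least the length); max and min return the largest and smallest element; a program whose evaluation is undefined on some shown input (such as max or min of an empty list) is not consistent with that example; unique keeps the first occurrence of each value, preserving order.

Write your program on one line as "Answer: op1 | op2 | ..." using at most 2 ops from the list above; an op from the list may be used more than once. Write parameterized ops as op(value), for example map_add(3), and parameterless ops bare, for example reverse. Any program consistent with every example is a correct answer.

unique | len

Check, running the answer program on each example:
  [-15, 15, 42] -> [-15, 15, 42] -> 3
  [34, -18, 25, -9] -> [34, -18, 25, -9] -> 4
  [-42, -42, -8, 13] -> [-42, -8, 13] -> 3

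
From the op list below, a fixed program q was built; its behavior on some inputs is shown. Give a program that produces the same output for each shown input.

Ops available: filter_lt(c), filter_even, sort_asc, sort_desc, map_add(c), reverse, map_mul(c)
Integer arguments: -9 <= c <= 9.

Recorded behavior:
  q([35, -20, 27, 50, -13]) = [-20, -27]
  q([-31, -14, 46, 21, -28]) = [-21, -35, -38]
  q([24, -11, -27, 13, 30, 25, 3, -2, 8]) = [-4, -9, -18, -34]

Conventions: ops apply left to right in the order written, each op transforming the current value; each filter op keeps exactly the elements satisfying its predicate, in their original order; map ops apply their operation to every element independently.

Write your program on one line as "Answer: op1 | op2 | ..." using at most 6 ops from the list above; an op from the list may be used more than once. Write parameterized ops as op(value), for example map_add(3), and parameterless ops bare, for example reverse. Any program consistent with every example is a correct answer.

map_add(-7) | sort_desc | reverse | filter_lt(-2) | reverse

Check, running the answer program on each example:
  [35, -20, 27, 50, -13] -> [28, -27, 20, 43, -20] -> [43, 28, 20, -20, -27] -> [-27, -20, 20, 28, 43] -> [-27, -20] -> [-20, -27]
  [-31, -14, 46, 21, -28] -> [-38, -21, 39, 14, -35] -> [39, 14, -21, -35, -38] -> [-38, -35, -21, 14, 39] -> [-38, -35, -21] -> [-21, -35, -38]
  [24, -11, -27, 13, 30, 25, 3, -2, 8] -> [17, -18, -34, 6, 23, 18, -4, -9, 1] -> [23, 18, 17, 6, 1, -4, -9, -18, -34] -> [-34, -18, -9, -4, 1, 6, 17, 18, 23] -> [-34, -18, -9, -4] -> [-4, -9, -18, -34]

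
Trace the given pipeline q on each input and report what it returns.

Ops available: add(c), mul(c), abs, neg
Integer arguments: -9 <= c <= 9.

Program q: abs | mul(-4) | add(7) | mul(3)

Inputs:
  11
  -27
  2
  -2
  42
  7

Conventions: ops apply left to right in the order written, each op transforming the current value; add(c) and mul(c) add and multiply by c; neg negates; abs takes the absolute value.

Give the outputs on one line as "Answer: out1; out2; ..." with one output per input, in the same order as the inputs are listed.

-111; -303; -3; -3; -483; -63

Execution, op by op:
  11 -> 11 -> -44 -> -37 -> -111
  -27 -> 27 -> -108 -> -101 -> -303
  2 -> 2 -> -8 -> -1 -> -3
  -2 -> 2 -> -8 -> -1 -> -3
  42 -> 42 -> -168 -> -161 -> -483
  7 -> 7 -> -28 -> -21 -> -63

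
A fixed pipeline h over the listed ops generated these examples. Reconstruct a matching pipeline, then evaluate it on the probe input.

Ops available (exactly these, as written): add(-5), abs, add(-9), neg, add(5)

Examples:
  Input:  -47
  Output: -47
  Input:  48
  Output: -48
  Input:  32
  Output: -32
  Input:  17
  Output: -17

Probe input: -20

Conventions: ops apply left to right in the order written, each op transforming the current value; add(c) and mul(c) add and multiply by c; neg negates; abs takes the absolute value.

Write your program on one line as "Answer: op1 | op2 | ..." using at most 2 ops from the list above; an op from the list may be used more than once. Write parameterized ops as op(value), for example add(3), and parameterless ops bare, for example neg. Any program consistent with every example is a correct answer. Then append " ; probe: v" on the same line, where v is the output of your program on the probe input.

abs | neg ; probe: -20

Check, running the answer program on each example:
  -47 -> 47 -> -47
  48 -> 48 -> -48
  32 -> 32 -> -32
  17 -> 17 -> -17
  probe: -20 -> 20 -> -20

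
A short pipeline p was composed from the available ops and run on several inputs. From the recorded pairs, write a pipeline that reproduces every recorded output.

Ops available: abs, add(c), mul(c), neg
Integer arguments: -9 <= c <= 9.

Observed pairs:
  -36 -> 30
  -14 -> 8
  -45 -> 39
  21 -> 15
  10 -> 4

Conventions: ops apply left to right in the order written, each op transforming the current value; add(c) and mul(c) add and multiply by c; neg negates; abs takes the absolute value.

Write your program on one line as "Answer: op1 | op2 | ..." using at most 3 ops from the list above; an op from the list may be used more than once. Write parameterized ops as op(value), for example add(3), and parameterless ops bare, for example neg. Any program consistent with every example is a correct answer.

abs | add(-6)

Check, running the answer program on each example:
  -36 -> 36 -> 30
  -14 -> 14 -> 8
  -45 -> 45 -> 39
  21 -> 21 -> 15
  10 -> 10 -> 4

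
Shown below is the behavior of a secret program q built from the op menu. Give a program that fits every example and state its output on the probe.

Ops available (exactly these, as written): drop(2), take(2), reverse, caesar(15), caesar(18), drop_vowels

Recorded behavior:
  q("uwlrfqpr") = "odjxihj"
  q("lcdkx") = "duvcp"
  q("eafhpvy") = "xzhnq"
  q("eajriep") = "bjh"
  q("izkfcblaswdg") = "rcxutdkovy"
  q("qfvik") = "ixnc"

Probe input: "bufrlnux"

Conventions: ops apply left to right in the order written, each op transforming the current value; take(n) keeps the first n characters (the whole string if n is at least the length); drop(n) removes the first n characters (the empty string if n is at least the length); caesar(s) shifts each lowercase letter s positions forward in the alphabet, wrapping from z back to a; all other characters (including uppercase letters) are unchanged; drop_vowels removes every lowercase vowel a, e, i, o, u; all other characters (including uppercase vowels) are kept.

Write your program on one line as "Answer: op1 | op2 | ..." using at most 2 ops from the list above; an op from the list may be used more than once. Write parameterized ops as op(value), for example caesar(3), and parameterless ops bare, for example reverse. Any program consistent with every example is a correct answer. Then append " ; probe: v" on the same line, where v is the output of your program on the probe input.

drop_vowels | caesar(18) ; probe: "txjdfp"

Check, running the answer program on each example:
  "uwlrfqpr" -> "wlrfqpr" -> "odjxihj"
  "lcdkx" -> "lcdkx" -> "duvcp"
  "eafhpvy" -> "fhpvy" -> "xzhnq"
  "eajriep" -> "jrp" -> "bjh"
  "izkfcblaswdg" -> "zkfcblswdg" -> "rcxutdkovy"
  "qfvik" -> "qfvk" -> "ixnc"
  probe: "bufrlnux" -> "bfrlnx" -> "txjdfp"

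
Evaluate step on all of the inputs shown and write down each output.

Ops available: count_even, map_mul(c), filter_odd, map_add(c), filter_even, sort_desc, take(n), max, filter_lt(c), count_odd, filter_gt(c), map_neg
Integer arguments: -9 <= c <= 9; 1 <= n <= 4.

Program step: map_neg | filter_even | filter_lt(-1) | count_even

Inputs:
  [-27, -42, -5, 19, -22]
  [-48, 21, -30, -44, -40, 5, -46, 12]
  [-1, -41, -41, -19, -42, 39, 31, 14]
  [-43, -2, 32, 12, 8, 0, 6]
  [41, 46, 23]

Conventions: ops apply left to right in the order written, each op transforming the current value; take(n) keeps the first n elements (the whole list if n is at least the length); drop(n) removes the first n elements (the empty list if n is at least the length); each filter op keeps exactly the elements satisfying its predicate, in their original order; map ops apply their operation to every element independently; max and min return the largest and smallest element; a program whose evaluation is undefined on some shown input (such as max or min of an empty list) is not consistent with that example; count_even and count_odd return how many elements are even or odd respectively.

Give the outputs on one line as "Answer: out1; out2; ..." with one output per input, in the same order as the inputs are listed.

Execution, op by op:
  [-27, -42, -5, 19, -22] -> [27, 42, 5, -19, 22] -> [42, 22] -> [] -> 0
  [-48, 21, -30, -44, -40, 5, -46, 12] -> [48, -21, 30, 44, 40, -5, 46, -12] -> [48, 30, 44, 40, 46, -12] -> [-12] -> 1
  [-1, -41, -41, -19, -42, 39, 31, 14] -> [1, 41, 41, 19, 42, -39, -31, -14] -> [42, -14] -> [-14] -> 1
  [-43, -2, 32, 12, 8, 0, 6] -> [43, 2, -32, -12, -8, 0, -6] -> [2, -32, -12, -8, 0, -6] -> [-32, -12, -8, -6] -> 4
  [41, 46, 23] -> [-41, -46, -23] -> [-46] -> [-46] -> 1

0; 1; 1; 4; 1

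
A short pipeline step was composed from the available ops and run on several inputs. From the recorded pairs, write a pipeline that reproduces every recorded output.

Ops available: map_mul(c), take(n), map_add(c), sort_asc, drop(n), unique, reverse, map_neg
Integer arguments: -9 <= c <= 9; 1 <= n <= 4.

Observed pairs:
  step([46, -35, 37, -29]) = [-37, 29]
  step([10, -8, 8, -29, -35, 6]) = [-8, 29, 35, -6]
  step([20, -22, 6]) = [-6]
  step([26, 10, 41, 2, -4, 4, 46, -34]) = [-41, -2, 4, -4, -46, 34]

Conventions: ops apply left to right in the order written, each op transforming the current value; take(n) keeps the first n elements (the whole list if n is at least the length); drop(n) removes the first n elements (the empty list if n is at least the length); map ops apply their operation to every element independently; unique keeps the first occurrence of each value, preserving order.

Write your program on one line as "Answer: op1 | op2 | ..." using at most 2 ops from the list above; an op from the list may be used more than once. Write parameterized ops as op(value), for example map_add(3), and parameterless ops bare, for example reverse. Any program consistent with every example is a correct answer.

drop(2) | map_neg

Check, running the answer program on each example:
  [46, -35, 37, -29] -> [37, -29] -> [-37, 29]
  [10, -8, 8, -29, -35, 6] -> [8, -29, -35, 6] -> [-8, 29, 35, -6]
  [20, -22, 6] -> [6] -> [-6]
  [26, 10, 41, 2, -4, 4, 46, -34] -> [41, 2, -4, 4, 46, -34] -> [-41, -2, 4, -4, -46, 34]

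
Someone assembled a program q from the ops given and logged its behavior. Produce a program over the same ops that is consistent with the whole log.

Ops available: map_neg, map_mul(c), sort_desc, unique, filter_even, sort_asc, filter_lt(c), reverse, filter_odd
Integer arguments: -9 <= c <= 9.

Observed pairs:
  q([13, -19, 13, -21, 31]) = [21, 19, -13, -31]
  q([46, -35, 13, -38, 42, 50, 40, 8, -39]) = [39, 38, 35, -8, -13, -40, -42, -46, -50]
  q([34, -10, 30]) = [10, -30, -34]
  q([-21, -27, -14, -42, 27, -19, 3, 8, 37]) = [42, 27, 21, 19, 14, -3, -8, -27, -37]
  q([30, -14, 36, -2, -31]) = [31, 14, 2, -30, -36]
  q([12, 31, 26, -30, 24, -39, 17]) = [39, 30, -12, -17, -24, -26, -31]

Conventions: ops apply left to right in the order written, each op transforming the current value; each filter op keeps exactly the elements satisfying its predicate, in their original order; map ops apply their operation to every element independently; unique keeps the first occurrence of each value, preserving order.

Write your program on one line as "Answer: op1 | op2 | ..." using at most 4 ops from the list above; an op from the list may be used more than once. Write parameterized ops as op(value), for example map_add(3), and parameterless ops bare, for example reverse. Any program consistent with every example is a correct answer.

reverse | sort_asc | unique | map_neg

Check, running the answer program on each example:
  [13, -19, 13, -21, 31] -> [31, -21, 13, -19, 13] -> [-21, -19, 13, 13, 31] -> [-21, -19, 13, 31] -> [21, 19, -13, -31]
  [46, -35, 13, -38, 42, 50, 40, 8, -39] -> [-39, 8, 40, 50, 42, -38, 13, -35, 46] -> [-39, -38, -35, 8, 13, 40, 42, 46, 50] -> [-39, -38, -35, 8, 13, 40, 42, 46, 50] -> [39, 38, 35, -8, -13, -40, -42, -46, -50]
  [34, -10, 30] -> [30, -10, 34] -> [-10, 30, 34] -> [-10, 30, 34] -> [10, -30, -34]
  [-21, -27, -14, -42, 27, -19, 3, 8, 37] -> [37, 8, 3, -19, 27, -42, -14, -27, -21] -> [-42, -27, -21, -19, -14, 3, 8, 27, 37] -> [-42, -27, -21, -19, -14, 3, 8, 27, 37] -> [42, 27, 21, 19, 14, -3, -8, -27, -37]
  [30, -14, 36, -2, -31] -> [-31, -2, 36, -14, 30] -> [-31, -14, -2, 30, 36] -> [-31, -14, -2, 30, 36] -> [31, 14, 2, -30, -36]
  [12, 31, 26, -30, 24, -39, 17] -> [17, -39, 24, -30, 26, 31, 12] -> [-39, -30, 12, 17, 24, 26, 31] -> [-39, -30, 12, 17, 24, 26, 31] -> [39, 30, -12, -17, -24, -26, -31]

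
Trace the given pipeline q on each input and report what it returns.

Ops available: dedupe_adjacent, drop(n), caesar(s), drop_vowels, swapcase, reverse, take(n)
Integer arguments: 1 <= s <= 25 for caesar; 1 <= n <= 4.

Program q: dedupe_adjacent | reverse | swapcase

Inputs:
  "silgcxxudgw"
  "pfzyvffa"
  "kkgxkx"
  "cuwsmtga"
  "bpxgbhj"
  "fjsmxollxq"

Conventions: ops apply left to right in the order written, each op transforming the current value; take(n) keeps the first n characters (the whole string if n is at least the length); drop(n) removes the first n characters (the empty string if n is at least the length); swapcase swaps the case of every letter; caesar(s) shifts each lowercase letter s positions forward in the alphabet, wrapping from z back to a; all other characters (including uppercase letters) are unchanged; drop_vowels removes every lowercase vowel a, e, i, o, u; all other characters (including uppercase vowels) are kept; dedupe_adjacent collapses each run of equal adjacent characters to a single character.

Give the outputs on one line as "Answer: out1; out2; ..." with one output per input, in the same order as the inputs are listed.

Execution, op by op:
  "silgcxxudgw" -> "silgcxudgw" -> "wgduxcglis" -> "WGDUXCGLIS"
  "pfzyvffa" -> "pfzyvfa" -> "afvyzfp" -> "AFVYZFP"
  "kkgxkx" -> "kgxkx" -> "xkxgk" -> "XKXGK"
  "cuwsmtga" -> "cuwsmtga" -> "agtmswuc" -> "AGTMSWUC"
  "bpxgbhj" -> "bpxgbhj" -> "jhbgxpb" -> "JHBGXPB"
  "fjsmxollxq" -> "fjsmxolxq" -> "qxloxmsjf" -> "QXLOXMSJF"

"WGDUXCGLIS"; "AFVYZFP"; "XKXGK"; "AGTMSWUC"; "JHBGXPB"; "QXLOXMSJF"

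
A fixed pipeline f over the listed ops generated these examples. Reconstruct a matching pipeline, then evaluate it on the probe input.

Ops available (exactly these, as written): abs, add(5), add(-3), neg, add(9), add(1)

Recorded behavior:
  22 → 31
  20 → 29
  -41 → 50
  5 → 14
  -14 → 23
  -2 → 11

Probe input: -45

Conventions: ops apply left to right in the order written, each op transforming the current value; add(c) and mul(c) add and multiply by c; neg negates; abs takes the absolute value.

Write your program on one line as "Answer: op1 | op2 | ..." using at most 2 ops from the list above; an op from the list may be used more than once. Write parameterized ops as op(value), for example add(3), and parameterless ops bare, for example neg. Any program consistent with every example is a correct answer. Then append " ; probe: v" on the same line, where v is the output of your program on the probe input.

abs | add(9) ; probe: 54

Check, running the answer program on each example:
  22 -> 22 -> 31
  20 -> 20 -> 29
  -41 -> 41 -> 50
  5 -> 5 -> 14
  -14 -> 14 -> 23
  -2 -> 2 -> 11
  probe: -45 -> 45 -> 54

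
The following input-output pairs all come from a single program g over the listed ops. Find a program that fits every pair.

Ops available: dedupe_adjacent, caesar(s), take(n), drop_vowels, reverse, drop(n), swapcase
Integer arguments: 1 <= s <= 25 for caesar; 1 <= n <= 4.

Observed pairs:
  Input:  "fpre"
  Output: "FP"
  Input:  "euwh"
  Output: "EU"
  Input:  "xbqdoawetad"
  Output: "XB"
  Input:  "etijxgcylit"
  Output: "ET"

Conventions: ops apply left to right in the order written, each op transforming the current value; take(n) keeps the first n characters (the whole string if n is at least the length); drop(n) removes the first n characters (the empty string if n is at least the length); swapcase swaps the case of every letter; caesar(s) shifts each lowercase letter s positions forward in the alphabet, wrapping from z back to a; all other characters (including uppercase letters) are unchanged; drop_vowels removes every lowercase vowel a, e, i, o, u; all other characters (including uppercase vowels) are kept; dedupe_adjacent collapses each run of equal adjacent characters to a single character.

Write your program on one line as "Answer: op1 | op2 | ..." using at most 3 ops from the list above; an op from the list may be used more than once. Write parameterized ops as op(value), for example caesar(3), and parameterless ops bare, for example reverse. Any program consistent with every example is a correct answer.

swapcase | take(2)

Check, running the answer program on each example:
  "fpre" -> "FPRE" -> "FP"
  "euwh" -> "EUWH" -> "EU"
  "xbqdoawetad" -> "XBQDOAWETAD" -> "XB"
  "etijxgcylit" -> "ETIJXGCYLIT" -> "ET"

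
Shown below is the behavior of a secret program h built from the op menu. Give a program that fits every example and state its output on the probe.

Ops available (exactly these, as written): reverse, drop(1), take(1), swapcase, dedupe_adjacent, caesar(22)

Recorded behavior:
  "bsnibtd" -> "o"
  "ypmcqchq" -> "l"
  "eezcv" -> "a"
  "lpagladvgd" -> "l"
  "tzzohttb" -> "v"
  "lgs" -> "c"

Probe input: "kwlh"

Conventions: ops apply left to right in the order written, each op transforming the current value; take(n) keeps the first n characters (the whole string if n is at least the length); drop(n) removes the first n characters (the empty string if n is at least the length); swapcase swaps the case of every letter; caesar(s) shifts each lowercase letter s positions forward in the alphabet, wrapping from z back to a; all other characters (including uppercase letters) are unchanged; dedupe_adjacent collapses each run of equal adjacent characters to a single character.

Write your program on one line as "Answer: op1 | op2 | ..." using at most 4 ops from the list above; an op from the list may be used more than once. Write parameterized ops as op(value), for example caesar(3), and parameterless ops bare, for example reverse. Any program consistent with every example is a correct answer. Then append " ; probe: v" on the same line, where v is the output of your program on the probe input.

drop(1) | take(1) | caesar(22) ; probe: "s"

Check, running the answer program on each example:
  "bsnibtd" -> "snibtd" -> "s" -> "o"
  "ypmcqchq" -> "pmcqchq" -> "p" -> "l"
  "eezcv" -> "ezcv" -> "e" -> "a"
  "lpagladvgd" -> "pagladvgd" -> "p" -> "l"
  "tzzohttb" -> "zzohttb" -> "z" -> "v"
  "lgs" -> "gs" -> "g" -> "c"
  probe: "kwlh" -> "wlh" -> "w" -> "s"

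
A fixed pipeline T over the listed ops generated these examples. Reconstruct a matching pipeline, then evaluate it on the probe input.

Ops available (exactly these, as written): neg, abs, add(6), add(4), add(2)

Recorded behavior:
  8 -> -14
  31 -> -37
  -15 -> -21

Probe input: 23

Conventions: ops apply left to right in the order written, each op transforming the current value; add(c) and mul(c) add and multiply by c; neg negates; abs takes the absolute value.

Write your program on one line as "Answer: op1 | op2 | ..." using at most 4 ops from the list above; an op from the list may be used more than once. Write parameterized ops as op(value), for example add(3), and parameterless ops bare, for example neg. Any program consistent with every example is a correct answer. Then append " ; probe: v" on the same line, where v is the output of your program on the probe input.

abs | add(6) | neg ; probe: -29

Check, running the answer program on each example:
  8 -> 8 -> 14 -> -14
  31 -> 31 -> 37 -> -37
  -15 -> 15 -> 21 -> -21
  probe: 23 -> 23 -> 29 -> -29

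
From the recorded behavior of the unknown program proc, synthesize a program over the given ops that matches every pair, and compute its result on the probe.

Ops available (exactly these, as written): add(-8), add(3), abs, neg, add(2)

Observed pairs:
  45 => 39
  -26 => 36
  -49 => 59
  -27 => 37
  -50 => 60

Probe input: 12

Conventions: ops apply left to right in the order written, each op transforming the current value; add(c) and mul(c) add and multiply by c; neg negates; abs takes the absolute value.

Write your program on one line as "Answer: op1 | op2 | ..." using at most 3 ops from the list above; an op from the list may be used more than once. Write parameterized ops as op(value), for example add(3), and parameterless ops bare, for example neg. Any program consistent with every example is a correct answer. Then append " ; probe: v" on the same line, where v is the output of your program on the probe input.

add(-8) | abs | add(2) ; probe: 6

Check, running the answer program on each example:
  45 -> 37 -> 37 -> 39
  -26 -> -34 -> 34 -> 36
  -49 -> -57 -> 57 -> 59
  -27 -> -35 -> 35 -> 37
  -50 -> -58 -> 58 -> 60
  probe: 12 -> 4 -> 4 -> 6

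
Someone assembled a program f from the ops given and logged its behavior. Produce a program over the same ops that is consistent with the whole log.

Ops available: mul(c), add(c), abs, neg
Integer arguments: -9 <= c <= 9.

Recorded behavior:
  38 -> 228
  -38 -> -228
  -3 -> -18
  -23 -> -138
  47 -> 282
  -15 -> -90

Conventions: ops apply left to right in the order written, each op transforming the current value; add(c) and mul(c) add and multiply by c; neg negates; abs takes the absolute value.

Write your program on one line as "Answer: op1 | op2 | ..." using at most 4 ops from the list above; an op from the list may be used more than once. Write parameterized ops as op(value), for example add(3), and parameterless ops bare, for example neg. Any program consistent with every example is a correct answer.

mul(-1) | mul(6) | neg

Check, running the answer program on each example:
  38 -> -38 -> -228 -> 228
  -38 -> 38 -> 228 -> -228
  -3 -> 3 -> 18 -> -18
  -23 -> 23 -> 138 -> -138
  47 -> -47 -> -282 -> 282
  -15 -> 15 -> 90 -> -90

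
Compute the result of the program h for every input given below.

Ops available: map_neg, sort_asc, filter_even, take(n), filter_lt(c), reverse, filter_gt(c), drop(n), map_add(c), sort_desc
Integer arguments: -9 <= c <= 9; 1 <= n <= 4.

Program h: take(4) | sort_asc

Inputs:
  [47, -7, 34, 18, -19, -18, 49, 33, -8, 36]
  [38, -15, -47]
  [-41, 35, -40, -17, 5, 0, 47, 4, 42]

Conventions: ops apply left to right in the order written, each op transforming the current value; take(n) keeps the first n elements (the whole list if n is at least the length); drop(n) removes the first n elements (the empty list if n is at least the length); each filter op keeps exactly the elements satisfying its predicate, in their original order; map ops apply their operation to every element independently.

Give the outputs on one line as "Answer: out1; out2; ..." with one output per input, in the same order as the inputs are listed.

Execution, op by op:
  [47, -7, 34, 18, -19, -18, 49, 33, -8, 36] -> [47, -7, 34, 18] -> [-7, 18, 34, 47]
  [38, -15, -47] -> [38, -15, -47] -> [-47, -15, 38]
  [-41, 35, -40, -17, 5, 0, 47, 4, 42] -> [-41, 35, -40, -17] -> [-41, -40, -17, 35]

[-7, 18, 34, 47]; [-47, -15, 38]; [-41, -40, -17, 35]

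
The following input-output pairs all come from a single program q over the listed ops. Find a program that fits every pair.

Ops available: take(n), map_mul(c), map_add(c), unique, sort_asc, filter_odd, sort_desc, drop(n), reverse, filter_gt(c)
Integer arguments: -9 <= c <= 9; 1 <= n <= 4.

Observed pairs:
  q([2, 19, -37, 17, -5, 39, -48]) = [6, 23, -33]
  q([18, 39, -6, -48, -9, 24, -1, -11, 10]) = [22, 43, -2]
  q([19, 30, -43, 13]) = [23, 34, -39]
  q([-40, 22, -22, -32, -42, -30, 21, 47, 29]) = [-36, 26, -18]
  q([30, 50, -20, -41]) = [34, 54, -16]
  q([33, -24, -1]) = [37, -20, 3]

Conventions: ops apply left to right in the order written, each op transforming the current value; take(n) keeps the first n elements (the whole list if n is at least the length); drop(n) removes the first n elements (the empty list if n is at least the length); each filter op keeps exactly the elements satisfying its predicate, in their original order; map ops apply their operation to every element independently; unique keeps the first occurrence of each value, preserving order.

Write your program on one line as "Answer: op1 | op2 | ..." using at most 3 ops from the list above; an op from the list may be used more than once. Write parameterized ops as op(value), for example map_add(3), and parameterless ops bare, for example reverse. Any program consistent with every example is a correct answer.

take(4) | take(3) | map_add(4)

Check, running the answer program on each example:
  [2, 19, -37, 17, -5, 39, -48] -> [2, 19, -37, 17] -> [2, 19, -37] -> [6, 23, -33]
  [18, 39, -6, -48, -9, 24, -1, -11, 10] -> [18, 39, -6, -48] -> [18, 39, -6] -> [22, 43, -2]
  [19, 30, -43, 13] -> [19, 30, -43, 13] -> [19, 30, -43] -> [23, 34, -39]
  [-40, 22, -22, -32, -42, -30, 21, 47, 29] -> [-40, 22, -22, -32] -> [-40, 22, -22] -> [-36, 26, -18]
  [30, 50, -20, -41] -> [30, 50, -20, -41] -> [30, 50, -20] -> [34, 54, -16]
  [33, -24, -1] -> [33, -24, -1] -> [33, -24, -1] -> [37, -20, 3]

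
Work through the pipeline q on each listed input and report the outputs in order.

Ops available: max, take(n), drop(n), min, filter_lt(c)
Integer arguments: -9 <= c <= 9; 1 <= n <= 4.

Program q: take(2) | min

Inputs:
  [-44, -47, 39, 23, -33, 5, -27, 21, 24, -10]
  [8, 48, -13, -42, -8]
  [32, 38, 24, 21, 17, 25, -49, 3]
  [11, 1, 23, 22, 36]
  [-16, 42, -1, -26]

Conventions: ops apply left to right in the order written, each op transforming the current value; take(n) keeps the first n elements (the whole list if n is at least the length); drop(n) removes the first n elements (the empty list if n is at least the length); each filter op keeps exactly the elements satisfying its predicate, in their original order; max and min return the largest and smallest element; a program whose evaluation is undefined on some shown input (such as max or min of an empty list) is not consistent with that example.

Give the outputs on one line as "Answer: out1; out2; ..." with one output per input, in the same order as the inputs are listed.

Execution, op by op:
  [-44, -47, 39, 23, -33, 5, -27, 21, 24, -10] -> [-44, -47] -> -47
  [8, 48, -13, -42, -8] -> [8, 48] -> 8
  [32, 38, 24, 21, 17, 25, -49, 3] -> [32, 38] -> 32
  [11, 1, 23, 22, 36] -> [11, 1] -> 1
  [-16, 42, -1, -26] -> [-16, 42] -> -16

-47; 8; 32; 1; -16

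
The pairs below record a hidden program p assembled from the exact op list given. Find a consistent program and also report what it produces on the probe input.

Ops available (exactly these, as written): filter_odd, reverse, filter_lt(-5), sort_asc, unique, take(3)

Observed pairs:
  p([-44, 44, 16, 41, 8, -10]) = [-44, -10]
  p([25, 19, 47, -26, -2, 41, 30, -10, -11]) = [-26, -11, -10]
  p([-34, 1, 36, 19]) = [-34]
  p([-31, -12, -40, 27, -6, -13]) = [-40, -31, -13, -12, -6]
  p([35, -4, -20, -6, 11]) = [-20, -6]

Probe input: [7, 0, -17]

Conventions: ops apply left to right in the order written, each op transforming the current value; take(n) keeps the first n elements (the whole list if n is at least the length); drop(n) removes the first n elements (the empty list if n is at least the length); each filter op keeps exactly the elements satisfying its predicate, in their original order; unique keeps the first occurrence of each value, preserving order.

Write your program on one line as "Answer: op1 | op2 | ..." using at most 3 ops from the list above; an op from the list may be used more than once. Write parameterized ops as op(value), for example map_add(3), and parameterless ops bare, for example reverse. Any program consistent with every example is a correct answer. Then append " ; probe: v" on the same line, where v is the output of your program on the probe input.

reverse | sort_asc | filter_lt(-5) ; probe: [-17]

Check, running the answer program on each example:
  [-44, 44, 16, 41, 8, -10] -> [-10, 8, 41, 16, 44, -44] -> [-44, -10, 8, 16, 41, 44] -> [-44, -10]
  [25, 19, 47, -26, -2, 41, 30, -10, -11] -> [-11, -10, 30, 41, -2, -26, 47, 19, 25] -> [-26, -11, -10, -2, 19, 25, 30, 41, 47] -> [-26, -11, -10]
  [-34, 1, 36, 19] -> [19, 36, 1, -34] -> [-34, 1, 19, 36] -> [-34]
  [-31, -12, -40, 27, -6, -13] -> [-13, -6, 27, -40, -12, -31] -> [-40, -31, -13, -12, -6, 27] -> [-40, -31, -13, -12, -6]
  [35, -4, -20, -6, 11] -> [11, -6, -20, -4, 35] -> [-20, -6, -4, 11, 35] -> [-20, -6]
  probe: [7, 0, -17] -> [-17, 0, 7] -> [-17, 0, 7] -> [-17]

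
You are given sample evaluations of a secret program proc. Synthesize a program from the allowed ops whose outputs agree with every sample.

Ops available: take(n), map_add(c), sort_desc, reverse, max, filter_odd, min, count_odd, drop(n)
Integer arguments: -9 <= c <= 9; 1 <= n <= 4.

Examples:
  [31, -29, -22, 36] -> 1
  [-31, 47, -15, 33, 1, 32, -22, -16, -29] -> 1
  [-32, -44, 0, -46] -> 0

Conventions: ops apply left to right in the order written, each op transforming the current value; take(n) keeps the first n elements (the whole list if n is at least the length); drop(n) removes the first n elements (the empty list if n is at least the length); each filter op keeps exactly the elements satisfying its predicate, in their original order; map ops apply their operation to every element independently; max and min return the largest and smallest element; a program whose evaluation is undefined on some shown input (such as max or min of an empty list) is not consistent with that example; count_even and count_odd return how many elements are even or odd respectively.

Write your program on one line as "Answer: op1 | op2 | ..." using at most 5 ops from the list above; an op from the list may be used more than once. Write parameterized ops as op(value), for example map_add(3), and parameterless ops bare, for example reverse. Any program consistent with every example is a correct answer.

filter_odd | reverse | take(1) | count_odd

Check, running the answer program on each example:
  [31, -29, -22, 36] -> [31, -29] -> [-29, 31] -> [-29] -> 1
  [-31, 47, -15, 33, 1, 32, -22, -16, -29] -> [-31, 47, -15, 33, 1, -29] -> [-29, 1, 33, -15, 47, -31] -> [-29] -> 1
  [-32, -44, 0, -46] -> [] -> [] -> [] -> 0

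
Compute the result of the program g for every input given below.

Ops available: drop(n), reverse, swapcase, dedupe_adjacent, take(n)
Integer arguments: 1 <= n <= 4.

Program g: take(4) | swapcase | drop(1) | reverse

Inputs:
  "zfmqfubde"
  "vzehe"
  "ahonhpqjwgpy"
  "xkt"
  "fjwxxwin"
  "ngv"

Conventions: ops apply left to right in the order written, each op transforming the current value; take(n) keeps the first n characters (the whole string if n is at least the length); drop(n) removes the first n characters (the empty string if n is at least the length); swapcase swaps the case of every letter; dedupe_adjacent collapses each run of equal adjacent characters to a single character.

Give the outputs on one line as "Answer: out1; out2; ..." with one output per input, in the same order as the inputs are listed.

Execution, op by op:
  "zfmqfubde" -> "zfmq" -> "ZFMQ" -> "FMQ" -> "QMF"
  "vzehe" -> "vzeh" -> "VZEH" -> "ZEH" -> "HEZ"
  "ahonhpqjwgpy" -> "ahon" -> "AHON" -> "HON" -> "NOH"
  "xkt" -> "xkt" -> "XKT" -> "KT" -> "TK"
  "fjwxxwin" -> "fjwx" -> "FJWX" -> "JWX" -> "XWJ"
  "ngv" -> "ngv" -> "NGV" -> "GV" -> "VG"

"QMF"; "HEZ"; "NOH"; "TK"; "XWJ"; "VG"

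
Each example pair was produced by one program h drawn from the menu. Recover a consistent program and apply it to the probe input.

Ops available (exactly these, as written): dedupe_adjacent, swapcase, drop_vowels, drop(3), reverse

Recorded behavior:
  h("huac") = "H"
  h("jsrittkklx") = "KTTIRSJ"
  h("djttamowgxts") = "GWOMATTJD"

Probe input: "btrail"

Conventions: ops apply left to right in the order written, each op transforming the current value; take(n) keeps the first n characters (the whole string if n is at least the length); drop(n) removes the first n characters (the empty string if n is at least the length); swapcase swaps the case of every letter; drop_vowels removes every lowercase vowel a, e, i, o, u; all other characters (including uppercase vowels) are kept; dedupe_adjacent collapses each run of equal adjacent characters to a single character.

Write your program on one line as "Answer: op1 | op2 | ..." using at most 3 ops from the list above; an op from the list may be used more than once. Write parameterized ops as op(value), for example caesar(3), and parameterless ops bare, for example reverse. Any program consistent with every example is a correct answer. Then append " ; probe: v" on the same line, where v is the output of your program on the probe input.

reverse | drop(3) | swapcase ; probe: "RTB"

Check, running the answer program on each example:
  "huac" -> "cauh" -> "h" -> "H"
  "jsrittkklx" -> "xlkkttirsj" -> "kttirsj" -> "KTTIRSJ"
  "djttamowgxts" -> "stxgwomattjd" -> "gwomattjd" -> "GWOMATTJD"
  probe: "btrail" -> "liartb" -> "rtb" -> "RTB"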